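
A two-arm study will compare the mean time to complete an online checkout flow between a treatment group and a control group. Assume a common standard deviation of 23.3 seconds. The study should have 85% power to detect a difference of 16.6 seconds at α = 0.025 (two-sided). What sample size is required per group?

For two equal groups, n per group = 2·((z_{α/2} + z_β)·σ/δ)².
z_{α/2} = 2.241; z_β = 1.036 (power 85%).
n = 2 × (3.277 × 23.3 / 16.6)² = 2 × 21.16 = 42.32
Round up: n = 43 per group.

43 per group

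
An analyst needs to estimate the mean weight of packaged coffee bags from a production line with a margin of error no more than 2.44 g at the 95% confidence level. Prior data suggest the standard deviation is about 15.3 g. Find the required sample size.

n = 152

For a mean, the margin of error is E = z·σ/√n, so n = (zσ/E)².
At 95% confidence, z = 1.960.
n = (1.960 × 15.3 / 2.44)² = 151.05
Round up: n = 152.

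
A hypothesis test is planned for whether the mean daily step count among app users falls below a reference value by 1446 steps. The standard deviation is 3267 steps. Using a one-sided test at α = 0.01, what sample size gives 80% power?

For a one-sample z-test, n = ((z_α + z_β)·σ/δ)².
z_α = 2.326 (one-sided α = 0.01); z_β = 0.842 (power 80% → β = 0.2).
n = (3.168 × 3267 / 1446)² = 51.23
Round up: n = 52.

52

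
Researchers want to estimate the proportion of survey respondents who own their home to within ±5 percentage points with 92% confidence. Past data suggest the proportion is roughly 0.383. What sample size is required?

For a proportion with margin E = 0.05 at 92% confidence, z = 1.751.
n = p̂(1−p̂)(z/E)² = 0.383 × 0.617 × (1.751/0.05)² = 289.81
Round up: n = 290.

290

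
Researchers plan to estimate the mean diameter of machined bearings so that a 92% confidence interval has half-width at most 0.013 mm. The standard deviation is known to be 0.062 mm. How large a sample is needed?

For a mean, the margin of error is E = z·σ/√n, so n = (zσ/E)².
At 92% confidence, z = 1.751.
n = (1.751 × 0.062 / 0.013)² = 69.74
Round up: n = 70.

70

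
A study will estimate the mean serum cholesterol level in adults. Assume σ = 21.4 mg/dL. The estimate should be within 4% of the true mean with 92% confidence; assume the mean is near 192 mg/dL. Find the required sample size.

For a mean, the margin of error is E = z·σ/√n, so n = (zσ/E)².
At 92% confidence, z = 1.751.
E = 4% of 192 = 7.68 mg/dL.
n = (1.751 × 21.4 / 7.68)² = 23.81
Round up: n = 24.

24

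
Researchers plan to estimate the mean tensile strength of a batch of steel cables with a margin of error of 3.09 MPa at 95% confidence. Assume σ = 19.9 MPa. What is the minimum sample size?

For a mean, the margin of error is E = z·σ/√n, so n = (zσ/E)².
At 95% confidence, z = 1.960.
n = (1.960 × 19.9 / 3.09)² = 159.33
Round up: n = 160.

n = 160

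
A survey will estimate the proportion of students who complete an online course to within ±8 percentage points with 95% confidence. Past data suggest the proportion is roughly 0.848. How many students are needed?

n = 78

For a proportion with margin E = 0.08 at 95% confidence, z = 1.960.
n = p̂(1−p̂)(z/E)² = 0.848 × 0.152 × (1.960/0.08)² = 77.37
Round up: n = 78.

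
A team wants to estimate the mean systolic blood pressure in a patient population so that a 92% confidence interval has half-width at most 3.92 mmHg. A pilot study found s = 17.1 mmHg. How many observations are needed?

For a mean, the margin of error is E = z·σ/√n, so n = (zσ/E)².
At 92% confidence, z = 1.751.
n = (1.751 × 17.1 / 3.92)² = 58.34
Round up: n = 59.

n = 59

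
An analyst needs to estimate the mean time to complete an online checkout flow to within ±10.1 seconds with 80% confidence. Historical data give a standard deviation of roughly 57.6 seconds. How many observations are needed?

54

For a mean, the margin of error is E = z·σ/√n, so n = (zσ/E)².
At 80% confidence, z = 1.282.
n = (1.282 × 57.6 / 10.1)² = 53.45
Round up: n = 54.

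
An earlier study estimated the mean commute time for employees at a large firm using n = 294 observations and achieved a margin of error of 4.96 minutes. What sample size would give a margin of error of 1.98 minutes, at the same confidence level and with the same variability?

Margin of error scales as 1/√n, so n₂ = n₁·(E₁/E₂)².
n₂ = 294 × (4.96/1.98)² = 294 × 6.275 = 1844.85
Round up: n₂ = 1845.

1845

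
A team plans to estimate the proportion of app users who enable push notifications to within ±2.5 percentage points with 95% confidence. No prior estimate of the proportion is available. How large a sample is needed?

For a proportion with margin E = 0.025 at 95% confidence, z = 1.960.
With no prior estimate, use p = 0.5, which maximizes p(1−p) at 0.25.
n = 0.25 × (z/E)² = 0.25 × (1.960/0.025)² = 1536.64
Round up: n = 1537.

1537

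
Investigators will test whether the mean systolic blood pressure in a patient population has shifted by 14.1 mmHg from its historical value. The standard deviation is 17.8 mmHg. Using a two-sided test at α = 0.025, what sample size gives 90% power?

For a one-sample z-test, n = ((z_{α/2} + z_β)·σ/δ)².
z_{α/2} = 2.241 (two-sided α = 0.025); z_β = 1.282 (power 90% → β = 0.1).
n = (3.523 × 17.8 / 14.1)² = 19.78
Round up: n = 20.

20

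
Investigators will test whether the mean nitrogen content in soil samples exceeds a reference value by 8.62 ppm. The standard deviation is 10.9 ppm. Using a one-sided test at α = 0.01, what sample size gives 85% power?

For a one-sample z-test, n = ((z_α + z_β)·σ/δ)².
z_α = 2.326 (one-sided α = 0.01); z_β = 1.036 (power 85% → β = 0.15).
n = (3.362 × 10.9 / 8.62)² = 18.07
Round up: n = 19.

19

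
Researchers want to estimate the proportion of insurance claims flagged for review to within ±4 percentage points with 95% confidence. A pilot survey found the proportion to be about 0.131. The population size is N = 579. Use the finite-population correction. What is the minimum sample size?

For a proportion with margin E = 0.04 at 95% confidence, z = 1.960.
n = p̂(1−p̂)(z/E)² = 0.131 × 0.869 × (1.960/0.04)² = 273.33 — call this n₀.
Finite-population correction with N = 579: n = n₀ / (1 + (n₀−1)/N) = 273.33 / 1.47 = 185.94
Round up: n = 186.

186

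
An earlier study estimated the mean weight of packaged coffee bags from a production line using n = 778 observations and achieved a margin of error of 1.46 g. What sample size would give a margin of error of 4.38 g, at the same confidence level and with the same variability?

Margin of error scales as 1/√n, so n₂ = n₁·(E₁/E₂)².
n₂ = 778 × (1.46/4.38)² = 778 × 0.1111 = 86.44
Round up: n₂ = 87.

87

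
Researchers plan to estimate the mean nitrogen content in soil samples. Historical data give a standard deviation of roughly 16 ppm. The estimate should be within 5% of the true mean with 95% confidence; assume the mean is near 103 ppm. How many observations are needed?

38

For a mean, the margin of error is E = z·σ/√n, so n = (zσ/E)².
At 95% confidence, z = 1.960.
E = 5% of 103 = 5.15 ppm.
n = (1.960 × 16 / 5.15)² = 37.08
Round up: n = 38.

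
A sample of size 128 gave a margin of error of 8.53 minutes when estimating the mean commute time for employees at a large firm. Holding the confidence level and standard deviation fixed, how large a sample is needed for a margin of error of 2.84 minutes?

Margin of error scales as 1/√n, so n₂ = n₁·(E₁/E₂)².
n₂ = 128 × (8.53/2.84)² = 128 × 9.021 = 1154.69
Round up: n₂ = 1155.

1155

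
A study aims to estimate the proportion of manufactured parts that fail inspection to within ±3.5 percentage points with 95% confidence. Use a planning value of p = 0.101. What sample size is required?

285

For a proportion with margin E = 0.035 at 95% confidence, z = 1.960.
n = p̂(1−p̂)(z/E)² = 0.101 × 0.899 × (1.960/0.035)² = 284.75
Round up: n = 285.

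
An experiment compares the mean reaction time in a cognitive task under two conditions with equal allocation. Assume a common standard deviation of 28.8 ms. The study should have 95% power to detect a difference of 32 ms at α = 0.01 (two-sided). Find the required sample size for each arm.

For two equal groups, n per group = 2·((z_{α/2} + z_β)·σ/δ)².
z_{α/2} = 2.576; z_β = 1.645 (power 95%).
n = 2 × (4.221 × 28.8 / 32)² = 2 × 14.43 = 28.86
Round up: n = 29 per group.

29 per group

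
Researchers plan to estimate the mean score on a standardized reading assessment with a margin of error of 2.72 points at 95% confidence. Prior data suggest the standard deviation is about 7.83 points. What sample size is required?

32

For a mean, the margin of error is E = z·σ/√n, so n = (zσ/E)².
At 95% confidence, z = 1.960.
n = (1.960 × 7.83 / 2.72)² = 31.83
Round up: n = 32.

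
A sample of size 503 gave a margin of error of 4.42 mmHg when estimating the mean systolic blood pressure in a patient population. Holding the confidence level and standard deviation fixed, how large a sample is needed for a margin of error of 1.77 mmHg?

n = 3137

Margin of error scales as 1/√n, so n₂ = n₁·(E₁/E₂)².
n₂ = 503 × (4.42/1.77)² = 503 × 6.236 = 3136.71
Round up: n₂ = 3137.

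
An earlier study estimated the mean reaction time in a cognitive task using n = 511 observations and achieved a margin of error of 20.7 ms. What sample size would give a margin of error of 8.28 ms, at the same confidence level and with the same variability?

Margin of error scales as 1/√n, so n₂ = n₁·(E₁/E₂)².
n₂ = 511 × (20.7/8.28)² = 511 × 6.25 = 3193.75
Round up: n₂ = 3194.

3194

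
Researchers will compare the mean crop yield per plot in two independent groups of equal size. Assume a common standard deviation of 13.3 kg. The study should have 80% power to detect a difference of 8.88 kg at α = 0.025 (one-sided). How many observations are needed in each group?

36 per group

For two equal groups, n per group = 2·((z_α + z_β)·σ/δ)².
z_α = 1.960; z_β = 0.842 (power 80%).
n = 2 × (2.802 × 13.3 / 8.88)² = 2 × 17.61 = 35.22
Round up: n = 36 per group.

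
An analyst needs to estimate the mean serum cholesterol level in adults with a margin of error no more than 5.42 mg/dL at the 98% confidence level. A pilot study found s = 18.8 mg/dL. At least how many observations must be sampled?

66

For a mean, the margin of error is E = z·σ/√n, so n = (zσ/E)².
At 98% confidence, z = 2.326.
n = (2.326 × 18.8 / 5.42)² = 65.09
Round up: n = 66.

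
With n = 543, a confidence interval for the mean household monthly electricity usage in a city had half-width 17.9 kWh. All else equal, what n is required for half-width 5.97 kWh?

n = 4882

Margin of error scales as 1/√n, so n₂ = n₁·(E₁/E₂)².
n₂ = 543 × (17.9/5.97)² = 543 × 8.99 = 4881.57
Round up: n₂ = 4882.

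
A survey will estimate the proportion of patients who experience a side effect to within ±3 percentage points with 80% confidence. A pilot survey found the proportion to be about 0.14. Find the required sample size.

220

For a proportion with margin E = 0.03 at 80% confidence, z = 1.282.
n = p̂(1−p̂)(z/E)² = 0.14 × 0.86 × (1.282/0.03)² = 219.87
Round up: n = 220.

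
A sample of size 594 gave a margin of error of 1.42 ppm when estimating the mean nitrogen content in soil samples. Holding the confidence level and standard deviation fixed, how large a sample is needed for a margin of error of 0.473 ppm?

5354

Margin of error scales as 1/√n, so n₂ = n₁·(E₁/E₂)².
n₂ = 594 × (1.42/0.473)² = 594 × 9.013 = 5353.72
Round up: n₂ = 5354.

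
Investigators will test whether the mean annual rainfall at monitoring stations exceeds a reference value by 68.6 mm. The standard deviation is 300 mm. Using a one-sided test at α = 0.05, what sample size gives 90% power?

For a one-sample z-test, n = ((z_α + z_β)·σ/δ)².
z_α = 1.645 (one-sided α = 0.05); z_β = 1.282 (power 90% → β = 0.1).
n = (2.927 × 300 / 68.6)² = 163.85
Round up: n = 164.

164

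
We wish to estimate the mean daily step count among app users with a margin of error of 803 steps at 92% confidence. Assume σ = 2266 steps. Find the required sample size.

For a mean, the margin of error is E = z·σ/√n, so n = (zσ/E)².
At 92% confidence, z = 1.751.
n = (1.751 × 2266 / 803)² = 24.42
Round up: n = 25.

25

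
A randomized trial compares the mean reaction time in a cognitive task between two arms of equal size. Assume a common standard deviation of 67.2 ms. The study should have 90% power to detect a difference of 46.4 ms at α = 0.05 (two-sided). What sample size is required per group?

For two equal groups, n per group = 2·((z_{α/2} + z_β)·σ/δ)².
z_{α/2} = 1.960; z_β = 1.282 (power 90%).
n = 2 × (3.242 × 67.2 / 46.4)² = 2 × 22.05 = 44.10
Round up: n = 45 per group.

45 per group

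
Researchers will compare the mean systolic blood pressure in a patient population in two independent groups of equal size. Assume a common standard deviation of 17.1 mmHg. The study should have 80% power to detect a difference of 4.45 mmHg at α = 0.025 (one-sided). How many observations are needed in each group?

For two equal groups, n per group = 2·((z_α + z_β)·σ/δ)².
z_α = 1.960; z_β = 0.842 (power 80%).
n = 2 × (2.802 × 17.1 / 4.45)² = 2 × 115.93 = 231.86
Round up: n = 232 per group.

232 per group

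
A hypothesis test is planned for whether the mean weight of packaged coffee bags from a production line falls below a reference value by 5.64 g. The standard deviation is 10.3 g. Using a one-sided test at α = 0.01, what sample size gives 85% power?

38

For a one-sample z-test, n = ((z_α + z_β)·σ/δ)².
z_α = 2.326 (one-sided α = 0.01); z_β = 1.036 (power 85% → β = 0.15).
n = (3.362 × 10.3 / 5.64)² = 37.70
Round up: n = 38.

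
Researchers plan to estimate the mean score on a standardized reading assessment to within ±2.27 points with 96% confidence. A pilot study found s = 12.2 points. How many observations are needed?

For a mean, the margin of error is E = z·σ/√n, so n = (zσ/E)².
At 96% confidence, z = 2.054.
n = (2.054 × 12.2 / 2.27)² = 121.86
Round up: n = 122.

122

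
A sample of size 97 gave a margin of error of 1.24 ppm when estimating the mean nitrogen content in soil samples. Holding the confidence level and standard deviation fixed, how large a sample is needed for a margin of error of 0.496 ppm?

607

Margin of error scales as 1/√n, so n₂ = n₁·(E₁/E₂)².
n₂ = 97 × (1.24/0.496)² = 97 × 6.25 = 606.25
Round up: n₂ = 607.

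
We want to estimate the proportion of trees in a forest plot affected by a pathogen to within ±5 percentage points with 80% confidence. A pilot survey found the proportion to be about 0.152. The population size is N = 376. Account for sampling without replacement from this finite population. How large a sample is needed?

70

For a proportion with margin E = 0.05 at 80% confidence, z = 1.282.
n = p̂(1−p̂)(z/E)² = 0.152 × 0.848 × (1.282/0.05)² = 84.74 — call this n₀.
Finite-population correction with N = 376: n = n₀ / (1 + (n₀−1)/N) = 84.74 / 1.223 = 69.29
Round up: n = 70.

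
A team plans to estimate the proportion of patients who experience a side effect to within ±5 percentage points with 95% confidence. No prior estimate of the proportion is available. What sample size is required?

385

For a proportion with margin E = 0.05 at 95% confidence, z = 1.960.
With no prior estimate, use p = 0.5, which maximizes p(1−p) at 0.25.
n = 0.25 × (z/E)² = 0.25 × (1.960/0.05)² = 384.16
Round up: n = 385.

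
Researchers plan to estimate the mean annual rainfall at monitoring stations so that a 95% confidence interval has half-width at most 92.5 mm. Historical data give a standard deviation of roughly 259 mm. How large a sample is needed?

31

For a mean, the margin of error is E = z·σ/√n, so n = (zσ/E)².
At 95% confidence, z = 1.960.
n = (1.960 × 259 / 92.5)² = 30.12
Round up: n = 31.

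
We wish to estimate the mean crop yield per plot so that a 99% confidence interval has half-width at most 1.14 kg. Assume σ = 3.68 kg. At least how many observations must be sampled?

For a mean, the margin of error is E = z·σ/√n, so n = (zσ/E)².
At 99% confidence, z = 2.576.
n = (2.576 × 3.68 / 1.14)² = 69.15
Round up: n = 70.

70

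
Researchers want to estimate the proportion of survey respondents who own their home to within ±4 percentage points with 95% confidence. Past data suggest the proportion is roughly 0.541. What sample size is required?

For a proportion with margin E = 0.04 at 95% confidence, z = 1.960.
n = p̂(1−p̂)(z/E)² = 0.541 × 0.459 × (1.960/0.04)² = 596.21
Round up: n = 597.

597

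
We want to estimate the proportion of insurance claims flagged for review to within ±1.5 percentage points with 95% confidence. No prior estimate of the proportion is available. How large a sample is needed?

For a proportion with margin E = 0.015 at 95% confidence, z = 1.960.
With no prior estimate, use p = 0.5, which maximizes p(1−p) at 0.25.
n = 0.25 × (z/E)² = 0.25 × (1.960/0.015)² = 4268.44
Round up: n = 4269.

n = 4269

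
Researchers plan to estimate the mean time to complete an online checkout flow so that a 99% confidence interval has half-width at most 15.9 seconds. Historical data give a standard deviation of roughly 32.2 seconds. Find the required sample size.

28

For a mean, the margin of error is E = z·σ/√n, so n = (zσ/E)².
At 99% confidence, z = 2.576.
n = (2.576 × 32.2 / 15.9)² = 27.22
Round up: n = 28.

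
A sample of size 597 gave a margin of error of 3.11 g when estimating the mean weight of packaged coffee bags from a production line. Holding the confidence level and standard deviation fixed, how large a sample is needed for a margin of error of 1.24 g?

Margin of error scales as 1/√n, so n₂ = n₁·(E₁/E₂)².
n₂ = 597 × (3.11/1.24)² = 597 × 6.29 = 3755.13
Round up: n₂ = 3756.

3756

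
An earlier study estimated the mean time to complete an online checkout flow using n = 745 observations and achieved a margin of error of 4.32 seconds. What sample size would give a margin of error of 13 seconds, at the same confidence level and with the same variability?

Margin of error scales as 1/√n, so n₂ = n₁·(E₁/E₂)².
n₂ = 745 × (4.32/13)² = 745 × 0.1104 = 82.25
Round up: n₂ = 83.

83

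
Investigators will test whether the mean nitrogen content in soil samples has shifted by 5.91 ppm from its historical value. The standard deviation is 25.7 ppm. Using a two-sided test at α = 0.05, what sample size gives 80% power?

For a one-sample z-test, n = ((z_{α/2} + z_β)·σ/δ)².
z_{α/2} = 1.960 (two-sided α = 0.05); z_β = 0.842 (power 80% → β = 0.2).
n = (2.802 × 25.7 / 5.91)² = 148.47
Round up: n = 149.

n = 149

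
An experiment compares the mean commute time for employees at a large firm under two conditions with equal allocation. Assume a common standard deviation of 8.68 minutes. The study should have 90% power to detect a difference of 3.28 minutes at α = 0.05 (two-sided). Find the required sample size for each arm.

148 per group

For two equal groups, n per group = 2·((z_{α/2} + z_β)·σ/δ)².
z_{α/2} = 1.960; z_β = 1.282 (power 90%).
n = 2 × (3.242 × 8.68 / 3.28)² = 2 × 73.61 = 147.22
Round up: n = 148 per group.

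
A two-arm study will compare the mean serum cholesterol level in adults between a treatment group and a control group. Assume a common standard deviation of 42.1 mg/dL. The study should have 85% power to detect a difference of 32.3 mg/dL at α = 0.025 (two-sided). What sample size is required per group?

37 per group

For two equal groups, n per group = 2·((z_{α/2} + z_β)·σ/δ)².
z_{α/2} = 2.241; z_β = 1.036 (power 85%).
n = 2 × (3.277 × 42.1 / 32.3)² = 2 × 18.24 = 36.48
Round up: n = 37 per group.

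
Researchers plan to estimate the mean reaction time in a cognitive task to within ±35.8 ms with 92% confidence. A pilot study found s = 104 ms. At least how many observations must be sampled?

n = 26

For a mean, the margin of error is E = z·σ/√n, so n = (zσ/E)².
At 92% confidence, z = 1.751.
n = (1.751 × 104 / 35.8)² = 25.87
Round up: n = 26.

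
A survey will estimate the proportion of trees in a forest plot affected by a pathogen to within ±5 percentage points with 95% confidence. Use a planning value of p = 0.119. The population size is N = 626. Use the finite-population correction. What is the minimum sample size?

For a proportion with margin E = 0.05 at 95% confidence, z = 1.960.
n = p̂(1−p̂)(z/E)² = 0.119 × 0.881 × (1.960/0.05)² = 161.10 — call this n₀.
Finite-population correction with N = 626: n = n₀ / (1 + (n₀−1)/N) = 161.10 / 1.256 = 128.26
Round up: n = 129.

129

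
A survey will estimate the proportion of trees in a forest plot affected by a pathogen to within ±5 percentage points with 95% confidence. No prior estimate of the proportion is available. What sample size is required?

For a proportion with margin E = 0.05 at 95% confidence, z = 1.960.
With no prior estimate, use p = 0.5, which maximizes p(1−p) at 0.25.
n = 0.25 × (z/E)² = 0.25 × (1.960/0.05)² = 384.16
Round up: n = 385.

385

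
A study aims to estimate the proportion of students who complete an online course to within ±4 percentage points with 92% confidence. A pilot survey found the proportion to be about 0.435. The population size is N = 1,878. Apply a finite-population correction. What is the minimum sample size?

For a proportion with margin E = 0.04 at 92% confidence, z = 1.751.
n = p̂(1−p̂)(z/E)² = 0.435 × 0.565 × (1.751/0.04)² = 470.97 — call this n₀.
Finite-population correction with N = 1,878: n = n₀ / (1 + (n₀−1)/N) = 470.97 / 1.25 = 376.78
Round up: n = 377.

377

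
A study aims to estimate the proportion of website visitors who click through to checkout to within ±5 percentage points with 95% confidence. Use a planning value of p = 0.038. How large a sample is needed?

57

For a proportion with margin E = 0.05 at 95% confidence, z = 1.960.
n = p̂(1−p̂)(z/E)² = 0.038 × 0.962 × (1.960/0.05)² = 56.17
Round up: n = 57.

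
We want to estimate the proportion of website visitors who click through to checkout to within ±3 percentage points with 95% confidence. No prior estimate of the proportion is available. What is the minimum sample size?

For a proportion with margin E = 0.03 at 95% confidence, z = 1.960.
With no prior estimate, use p = 0.5, which maximizes p(1−p) at 0.25.
n = 0.25 × (z/E)² = 0.25 × (1.960/0.03)² = 1067.11
Round up: n = 1068.

n = 1068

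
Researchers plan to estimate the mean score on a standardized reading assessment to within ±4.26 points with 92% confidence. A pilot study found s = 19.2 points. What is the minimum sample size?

For a mean, the margin of error is E = z·σ/√n, so n = (zσ/E)².
At 92% confidence, z = 1.751.
n = (1.751 × 19.2 / 4.26)² = 62.28
Round up: n = 63.

n = 63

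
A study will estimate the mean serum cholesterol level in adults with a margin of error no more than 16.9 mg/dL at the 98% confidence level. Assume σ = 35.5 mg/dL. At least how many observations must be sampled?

For a mean, the margin of error is E = z·σ/√n, so n = (zσ/E)².
At 98% confidence, z = 2.326.
n = (2.326 × 35.5 / 16.9)² = 23.87
Round up: n = 24.

24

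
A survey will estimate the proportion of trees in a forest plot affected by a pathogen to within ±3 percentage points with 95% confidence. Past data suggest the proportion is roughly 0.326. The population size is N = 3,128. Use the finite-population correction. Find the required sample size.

For a proportion with margin E = 0.03 at 95% confidence, z = 1.960.
n = p̂(1−p̂)(z/E)² = 0.326 × 0.674 × (1.960/0.03)² = 937.88 — call this n₀.
Finite-population correction with N = 3,128: n = n₀ / (1 + (n₀−1)/N) = 937.88 / 1.3 = 721.45
Round up: n = 722.

722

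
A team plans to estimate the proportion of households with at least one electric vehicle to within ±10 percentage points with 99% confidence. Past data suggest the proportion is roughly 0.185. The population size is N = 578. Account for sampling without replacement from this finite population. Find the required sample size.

For a proportion with margin E = 0.1 at 99% confidence, z = 2.576.
n = p̂(1−p̂)(z/E)² = 0.185 × 0.815 × (2.576/0.1)² = 100.05 — call this n₀.
Finite-population correction with N = 578: n = n₀ / (1 + (n₀−1)/N) = 100.05 / 1.171 = 85.44
Round up: n = 86.

n = 86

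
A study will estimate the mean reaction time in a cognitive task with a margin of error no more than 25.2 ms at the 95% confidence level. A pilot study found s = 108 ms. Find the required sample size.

n = 71

For a mean, the margin of error is E = z·σ/√n, so n = (zσ/E)².
At 95% confidence, z = 1.960.
n = (1.960 × 108 / 25.2)² = 70.56
Round up: n = 71.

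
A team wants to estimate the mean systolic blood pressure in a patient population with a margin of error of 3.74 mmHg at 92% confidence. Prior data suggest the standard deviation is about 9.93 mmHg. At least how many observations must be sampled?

n = 22

For a mean, the margin of error is E = z·σ/√n, so n = (zσ/E)².
At 92% confidence, z = 1.751.
n = (1.751 × 9.93 / 3.74)² = 21.61
Round up: n = 22.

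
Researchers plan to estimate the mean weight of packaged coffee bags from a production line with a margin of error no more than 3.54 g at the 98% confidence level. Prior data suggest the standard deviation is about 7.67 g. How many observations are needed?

n = 26

For a mean, the margin of error is E = z·σ/√n, so n = (zσ/E)².
At 98% confidence, z = 2.326.
n = (2.326 × 7.67 / 3.54)² = 25.40
Round up: n = 26.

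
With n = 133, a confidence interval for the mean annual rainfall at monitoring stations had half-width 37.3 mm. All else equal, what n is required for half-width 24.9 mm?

299

Margin of error scales as 1/√n, so n₂ = n₁·(E₁/E₂)².
n₂ = 133 × (37.3/24.9)² = 133 × 2.244 = 298.45
Round up: n₂ = 299.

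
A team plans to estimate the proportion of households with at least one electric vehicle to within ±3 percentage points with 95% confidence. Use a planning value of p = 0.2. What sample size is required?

For a proportion with margin E = 0.03 at 95% confidence, z = 1.960.
n = p̂(1−p̂)(z/E)² = 0.2 × 0.8 × (1.960/0.03)² = 682.95
Round up: n = 683.

683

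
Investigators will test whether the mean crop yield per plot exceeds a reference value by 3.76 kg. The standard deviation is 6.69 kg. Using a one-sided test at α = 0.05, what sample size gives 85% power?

For a one-sample z-test, n = ((z_α + z_β)·σ/δ)².
z_α = 1.645 (one-sided α = 0.05); z_β = 1.036 (power 85% → β = 0.15).
n = (2.681 × 6.69 / 3.76)² = 22.75
Round up: n = 23.

n = 23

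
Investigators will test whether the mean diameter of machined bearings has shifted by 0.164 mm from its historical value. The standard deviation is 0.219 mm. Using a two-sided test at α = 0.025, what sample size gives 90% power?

For a one-sample z-test, n = ((z_{α/2} + z_β)·σ/δ)².
z_{α/2} = 2.241 (two-sided α = 0.025); z_β = 1.282 (power 90% → β = 0.1).
n = (3.523 × 0.219 / 0.164)² = 22.13
Round up: n = 23.

n = 23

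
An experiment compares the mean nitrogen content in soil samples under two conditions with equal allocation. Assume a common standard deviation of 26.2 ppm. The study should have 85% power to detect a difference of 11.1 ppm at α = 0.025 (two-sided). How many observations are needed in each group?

120 per group

For two equal groups, n per group = 2·((z_{α/2} + z_β)·σ/δ)².
z_{α/2} = 2.241; z_β = 1.036 (power 85%).
n = 2 × (3.277 × 26.2 / 11.1)² = 2 × 59.83 = 119.66
Round up: n = 120 per group.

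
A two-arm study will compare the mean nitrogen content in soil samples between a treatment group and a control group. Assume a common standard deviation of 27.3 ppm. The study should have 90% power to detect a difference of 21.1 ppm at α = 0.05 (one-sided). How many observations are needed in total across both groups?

58 total

For two equal groups, n per group = 2·((z_α + z_β)·σ/δ)².
z_α = 1.645; z_β = 1.282 (power 90%).
n = 2 × (2.927 × 27.3 / 21.1)² = 2 × 14.34 = 28.68
Round up: n = 29 per group.
Total across both groups: 2 × 29 = 58.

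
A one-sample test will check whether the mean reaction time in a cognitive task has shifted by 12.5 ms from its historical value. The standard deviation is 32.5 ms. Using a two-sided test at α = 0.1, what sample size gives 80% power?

42

For a one-sample z-test, n = ((z_{α/2} + z_β)·σ/δ)².
z_{α/2} = 1.645 (two-sided α = 0.1); z_β = 0.842 (power 80% → β = 0.2).
n = (2.487 × 32.5 / 12.5)² = 41.81
Round up: n = 42.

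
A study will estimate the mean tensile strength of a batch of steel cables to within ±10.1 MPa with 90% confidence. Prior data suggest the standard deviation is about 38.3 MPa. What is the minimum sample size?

For a mean, the margin of error is E = z·σ/√n, so n = (zσ/E)².
At 90% confidence, z = 1.645.
n = (1.645 × 38.3 / 10.1)² = 38.91
Round up: n = 39.

n = 39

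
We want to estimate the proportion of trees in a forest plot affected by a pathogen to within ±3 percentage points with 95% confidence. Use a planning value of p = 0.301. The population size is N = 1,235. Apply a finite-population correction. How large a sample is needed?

For a proportion with margin E = 0.03 at 95% confidence, z = 1.960.
n = p̂(1−p̂)(z/E)² = 0.301 × 0.699 × (1.960/0.03)² = 898.08 — call this n₀.
Finite-population correction with N = 1,235: n = n₀ / (1 + (n₀−1)/N) = 898.08 / 1.726 = 520.32
Round up: n = 521.

n = 521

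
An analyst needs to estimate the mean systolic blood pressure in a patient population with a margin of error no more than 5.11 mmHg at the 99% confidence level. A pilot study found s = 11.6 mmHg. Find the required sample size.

35

For a mean, the margin of error is E = z·σ/√n, so n = (zσ/E)².
At 99% confidence, z = 2.576.
n = (2.576 × 11.6 / 5.11)² = 34.20
Round up: n = 35.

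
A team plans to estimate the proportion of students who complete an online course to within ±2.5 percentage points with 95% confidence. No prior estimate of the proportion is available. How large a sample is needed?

1537

For a proportion with margin E = 0.025 at 95% confidence, z = 1.960.
With no prior estimate, use p = 0.5, which maximizes p(1−p) at 0.25.
n = 0.25 × (z/E)² = 0.25 × (1.960/0.025)² = 1536.64
Round up: n = 1537.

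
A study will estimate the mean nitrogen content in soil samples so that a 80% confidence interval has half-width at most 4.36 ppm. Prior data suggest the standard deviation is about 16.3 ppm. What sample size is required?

For a mean, the margin of error is E = z·σ/√n, so n = (zσ/E)².
At 80% confidence, z = 1.282.
n = (1.282 × 16.3 / 4.36)² = 22.97
Round up: n = 23.

n = 23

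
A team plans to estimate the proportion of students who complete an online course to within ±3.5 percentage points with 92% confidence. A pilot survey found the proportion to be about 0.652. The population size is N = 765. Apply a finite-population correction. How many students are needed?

For a proportion with margin E = 0.035 at 92% confidence, z = 1.751.
n = p̂(1−p̂)(z/E)² = 0.652 × 0.348 × (1.751/0.035)² = 567.89 — call this n₀.
Finite-population correction with N = 765: n = n₀ / (1 + (n₀−1)/N) = 567.89 / 1.741 = 326.19
Round up: n = 327.

327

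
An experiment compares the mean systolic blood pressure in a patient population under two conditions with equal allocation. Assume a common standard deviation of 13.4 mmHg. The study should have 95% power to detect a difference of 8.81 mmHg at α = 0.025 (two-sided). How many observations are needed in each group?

70 per group

For two equal groups, n per group = 2·((z_{α/2} + z_β)·σ/δ)².
z_{α/2} = 2.241; z_β = 1.645 (power 95%).
n = 2 × (3.886 × 13.4 / 8.81)² = 2 × 34.94 = 69.88
Round up: n = 70 per group.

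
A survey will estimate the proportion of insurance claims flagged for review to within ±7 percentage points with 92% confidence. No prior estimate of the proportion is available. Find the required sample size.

157

For a proportion with margin E = 0.07 at 92% confidence, z = 1.751.
With no prior estimate, use p = 0.5, which maximizes p(1−p) at 0.25.
n = 0.25 × (z/E)² = 0.25 × (1.751/0.07)² = 156.43
Round up: n = 157.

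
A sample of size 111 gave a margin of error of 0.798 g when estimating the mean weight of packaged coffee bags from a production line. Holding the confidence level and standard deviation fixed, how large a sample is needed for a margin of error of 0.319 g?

Margin of error scales as 1/√n, so n₂ = n₁·(E₁/E₂)².
n₂ = 111 × (0.798/0.319)² = 111 × 6.258 = 694.64
Round up: n₂ = 695.

695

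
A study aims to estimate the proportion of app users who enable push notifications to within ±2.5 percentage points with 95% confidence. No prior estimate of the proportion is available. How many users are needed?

For a proportion with margin E = 0.025 at 95% confidence, z = 1.960.
With no prior estimate, use p = 0.5, which maximizes p(1−p) at 0.25.
n = 0.25 × (z/E)² = 0.25 × (1.960/0.025)² = 1536.64
Round up: n = 1537.

n = 1537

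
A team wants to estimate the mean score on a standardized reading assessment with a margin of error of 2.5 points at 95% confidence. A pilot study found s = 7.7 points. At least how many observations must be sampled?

37

For a mean, the margin of error is E = z·σ/√n, so n = (zσ/E)².
At 95% confidence, z = 1.960.
n = (1.960 × 7.7 / 2.5)² = 36.44
Round up: n = 37.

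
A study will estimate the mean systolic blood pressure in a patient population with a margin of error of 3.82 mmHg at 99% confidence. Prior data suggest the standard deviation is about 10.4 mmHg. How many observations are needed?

For a mean, the margin of error is E = z·σ/√n, so n = (zσ/E)².
At 99% confidence, z = 2.576.
n = (2.576 × 10.4 / 3.82)² = 49.18
Round up: n = 50.

50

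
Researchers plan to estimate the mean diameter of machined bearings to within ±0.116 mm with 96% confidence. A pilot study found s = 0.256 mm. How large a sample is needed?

For a mean, the margin of error is E = z·σ/√n, so n = (zσ/E)².
At 96% confidence, z = 2.054.
n = (2.054 × 0.256 / 0.116)² = 20.55
Round up: n = 21.

n = 21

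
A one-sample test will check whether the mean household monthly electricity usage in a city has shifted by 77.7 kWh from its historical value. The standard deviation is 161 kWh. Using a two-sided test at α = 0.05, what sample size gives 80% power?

For a one-sample z-test, n = ((z_{α/2} + z_β)·σ/δ)².
z_{α/2} = 1.960 (two-sided α = 0.05); z_β = 0.842 (power 80% → β = 0.2).
n = (2.802 × 161 / 77.7)² = 33.71
Round up: n = 34.

34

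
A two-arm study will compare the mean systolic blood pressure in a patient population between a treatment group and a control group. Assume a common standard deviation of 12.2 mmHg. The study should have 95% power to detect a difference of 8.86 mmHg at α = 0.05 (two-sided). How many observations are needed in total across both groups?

For two equal groups, n per group = 2·((z_{α/2} + z_β)·σ/δ)².
z_{α/2} = 1.960; z_β = 1.645 (power 95%).
n = 2 × (3.605 × 12.2 / 8.86)² = 2 × 24.64 = 49.28
Round up: n = 50 per group.
Total across both groups: 2 × 50 = 100.

100 total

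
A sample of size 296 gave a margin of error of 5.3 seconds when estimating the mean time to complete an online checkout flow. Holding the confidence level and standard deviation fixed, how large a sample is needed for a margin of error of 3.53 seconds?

Margin of error scales as 1/√n, so n₂ = n₁·(E₁/E₂)².
n₂ = 296 × (5.3/3.53)² = 296 × 2.254 = 667.18
Round up: n₂ = 668.

668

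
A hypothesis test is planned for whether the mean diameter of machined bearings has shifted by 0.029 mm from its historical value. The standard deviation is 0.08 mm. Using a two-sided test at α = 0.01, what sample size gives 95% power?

136

For a one-sample z-test, n = ((z_{α/2} + z_β)·σ/δ)².
z_{α/2} = 2.576 (two-sided α = 0.01); z_β = 1.645 (power 95% → β = 0.05).
n = (4.221 × 0.08 / 0.029)² = 135.59
Round up: n = 136.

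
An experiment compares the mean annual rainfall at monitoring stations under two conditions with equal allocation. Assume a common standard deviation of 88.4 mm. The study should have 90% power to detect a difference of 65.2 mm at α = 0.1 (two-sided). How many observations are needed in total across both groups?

For two equal groups, n per group = 2·((z_{α/2} + z_β)·σ/δ)².
z_{α/2} = 1.645; z_β = 1.282 (power 90%).
n = 2 × (2.927 × 88.4 / 65.2)² = 2 × 15.75 = 31.50
Round up: n = 32 per group.
Total across both groups: 2 × 32 = 64.

64 total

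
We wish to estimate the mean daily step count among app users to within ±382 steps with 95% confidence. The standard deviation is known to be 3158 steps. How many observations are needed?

263

For a mean, the margin of error is E = z·σ/√n, so n = (zσ/E)².
At 95% confidence, z = 1.960.
n = (1.960 × 3158 / 382)² = 262.55
Round up: n = 263.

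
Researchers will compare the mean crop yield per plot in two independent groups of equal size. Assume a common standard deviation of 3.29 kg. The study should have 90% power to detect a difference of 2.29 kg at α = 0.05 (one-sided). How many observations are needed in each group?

36 per group

For two equal groups, n per group = 2·((z_α + z_β)·σ/δ)².
z_α = 1.645; z_β = 1.282 (power 90%).
n = 2 × (2.927 × 3.29 / 2.29)² = 2 × 17.68 = 35.36
Round up: n = 36 per group.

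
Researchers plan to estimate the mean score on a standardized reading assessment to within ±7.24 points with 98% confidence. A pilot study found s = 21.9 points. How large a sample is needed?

50

For a mean, the margin of error is E = z·σ/√n, so n = (zσ/E)².
At 98% confidence, z = 2.326.
n = (2.326 × 21.9 / 7.24)² = 49.50
Round up: n = 50.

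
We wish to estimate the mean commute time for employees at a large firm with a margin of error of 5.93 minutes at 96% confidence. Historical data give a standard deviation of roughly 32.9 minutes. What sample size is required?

For a mean, the margin of error is E = z·σ/√n, so n = (zσ/E)².
At 96% confidence, z = 2.054.
n = (2.054 × 32.9 / 5.93)² = 129.86
Round up: n = 130.

130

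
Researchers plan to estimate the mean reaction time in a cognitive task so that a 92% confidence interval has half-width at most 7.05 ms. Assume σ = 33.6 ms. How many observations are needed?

70

For a mean, the margin of error is E = z·σ/√n, so n = (zσ/E)².
At 92% confidence, z = 1.751.
n = (1.751 × 33.6 / 7.05)² = 69.64
Round up: n = 70.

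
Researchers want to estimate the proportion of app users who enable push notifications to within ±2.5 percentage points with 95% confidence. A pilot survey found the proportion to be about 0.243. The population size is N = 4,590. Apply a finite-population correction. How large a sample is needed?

For a proportion with margin E = 0.025 at 95% confidence, z = 1.960.
n = p̂(1−p̂)(z/E)² = 0.243 × 0.757 × (1.960/0.025)² = 1130.67 — call this n₀.
Finite-population correction with N = 4,590: n = n₀ / (1 + (n₀−1)/N) = 1130.67 / 1.246 = 907.44
Round up: n = 908.

908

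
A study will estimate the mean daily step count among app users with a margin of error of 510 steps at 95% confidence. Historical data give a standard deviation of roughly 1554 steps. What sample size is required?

For a mean, the margin of error is E = z·σ/√n, so n = (zσ/E)².
At 95% confidence, z = 1.960.
n = (1.960 × 1554 / 510)² = 35.67
Round up: n = 36.

36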